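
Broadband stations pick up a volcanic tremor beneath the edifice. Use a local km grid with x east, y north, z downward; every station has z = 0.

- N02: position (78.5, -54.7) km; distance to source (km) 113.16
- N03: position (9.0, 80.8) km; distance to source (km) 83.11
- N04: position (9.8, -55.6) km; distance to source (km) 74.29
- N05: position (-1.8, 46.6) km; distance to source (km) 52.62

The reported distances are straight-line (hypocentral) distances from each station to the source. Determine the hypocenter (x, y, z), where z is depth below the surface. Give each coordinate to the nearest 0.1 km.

Each station gives a sphere (x−x_i)² + (y−y_i)² + z² = d_i² (stations at z=0).
Subtracting the N02 sphere from N03 and N04: z² cancels, leaving linear equations in x and y:
-139.0 x + 271.0 y = 3353.21
-137.4 x − 1.8 y = 1319.24
Solving: x ≈ -9.698, y ≈ 7.399 km (keep extra digits for the depth step; rounded: -9.7, 7.4).
Then from the N02 sphere: z² = 113.16² − (x − 78.5)² − (y + 54.7)² with x = -9.698, y = 7.399, so z ≈ 34.205 ≈ 34.2 km.

x ≈ -9.7 km, y ≈ 7.4 km, depth ≈ 34.2 km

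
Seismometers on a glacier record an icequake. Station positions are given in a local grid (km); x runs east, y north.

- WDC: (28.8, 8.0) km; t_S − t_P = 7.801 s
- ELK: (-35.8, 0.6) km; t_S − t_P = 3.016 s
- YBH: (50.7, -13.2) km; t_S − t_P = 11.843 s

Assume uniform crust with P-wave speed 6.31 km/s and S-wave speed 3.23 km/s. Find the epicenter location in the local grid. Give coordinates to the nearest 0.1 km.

Distance from S−P lag: d = Δt · v_P v_S / (v_P − v_S) = Δt · (6.31·3.23)/(6.31−3.23) ≈ 6.6173·Δt.
So d_WDC = 51.62, d_ELK = 19.96, d_YBH = 78.37 km.
Circle about each station: (x − 28.8)² + (y − 8.0)² = 51.62²; (x + 35.8)² + (y − 0.6)² = 19.96²; (x − 50.7)² + (y + 13.2)² = 78.37².
Subtracting pairs of circle equations eliminates x²+y² and gives linear equations (the radical axes):
-129.2 x − 14.8 y = 2654.78
43.8 x − 42.4 y = -1625.94
Solving the 2×2 system: x ≈ -22.3, y ≈ 15.3 km.
Check against WDC (with the unrounded x, y): √((x − 28.8)²+(y − 8.0)²) = 51.62 ≈ 51.62 km. ✓

x ≈ -22.3 km, y ≈ 15.3 km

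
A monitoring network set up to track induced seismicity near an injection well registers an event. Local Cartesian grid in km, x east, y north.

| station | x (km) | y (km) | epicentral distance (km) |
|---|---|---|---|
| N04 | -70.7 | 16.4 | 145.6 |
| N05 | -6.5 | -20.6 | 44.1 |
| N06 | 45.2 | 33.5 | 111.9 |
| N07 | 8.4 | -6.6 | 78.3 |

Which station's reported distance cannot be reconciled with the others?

Solve using three stations at a time. Using N04, N06, N07 (subtract circle equations pairwise → linear system) gives (x, y) ≈ (39.9, -78.3).
Distances from that point to each station vs reported:
  N04: calculated 145.6 vs reported 145.6 → residual 0.0 km
  N05: calculated 74.0 vs reported 44.1 → residual 29.9 km
  N06: calculated 111.9 vs reported 111.9 → residual 0.0 km
  N07: calculated 78.3 vs reported 78.3 → residual 0.0 km
N04, N06, N07 are mutually consistent (residuals ≈ 0); N05 is off by 29.9 km.

N05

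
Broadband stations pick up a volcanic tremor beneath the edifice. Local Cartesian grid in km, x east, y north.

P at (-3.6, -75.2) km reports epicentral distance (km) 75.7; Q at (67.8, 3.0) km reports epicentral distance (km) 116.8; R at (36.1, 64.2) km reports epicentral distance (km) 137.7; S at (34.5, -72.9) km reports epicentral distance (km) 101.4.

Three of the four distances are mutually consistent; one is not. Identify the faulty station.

R

Solve using three stations at a time. Using P, Q, S (subtract circle equations pairwise → linear system) gives (x, y) ≈ (-47.9, -13.6).
Distances from that point to each station vs reported:
  P: calculated 75.9 vs reported 75.7 → residual 0.2 km
  Q: calculated 116.9 vs reported 116.8 → residual 0.1 km
  R: calculated 114.5 vs reported 137.7 → residual 23.2 km
  S: calculated 101.5 vs reported 101.4 → residual 0.1 km
P, Q, S are mutually consistent (residuals ≈ 0); R is off by 23.2 km.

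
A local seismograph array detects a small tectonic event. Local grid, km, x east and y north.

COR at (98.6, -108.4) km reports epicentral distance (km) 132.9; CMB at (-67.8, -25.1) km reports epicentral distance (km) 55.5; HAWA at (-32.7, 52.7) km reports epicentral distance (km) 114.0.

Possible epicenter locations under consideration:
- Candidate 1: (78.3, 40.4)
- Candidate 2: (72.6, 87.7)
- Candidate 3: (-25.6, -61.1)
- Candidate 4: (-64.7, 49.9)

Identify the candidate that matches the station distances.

Candidate 3

For each candidate, compare |candidate − station| to the reported distance:
Candidate 1: residuals COR 17.3, CMB 104.6, HAWA 2.3 → max 104.6 km
Candidate 2: residuals COR 64.9, CMB 124.6, HAWA 3.0 → max 124.6 km
Candidate 3: residuals COR 0.0, CMB 0.0, HAWA 0.0 → max 0.0 km
Candidate 4: residuals COR 94.5, CMB 19.6, HAWA 81.9 → max 94.5 km
Only Candidate 3 has all residuals ≈ 0.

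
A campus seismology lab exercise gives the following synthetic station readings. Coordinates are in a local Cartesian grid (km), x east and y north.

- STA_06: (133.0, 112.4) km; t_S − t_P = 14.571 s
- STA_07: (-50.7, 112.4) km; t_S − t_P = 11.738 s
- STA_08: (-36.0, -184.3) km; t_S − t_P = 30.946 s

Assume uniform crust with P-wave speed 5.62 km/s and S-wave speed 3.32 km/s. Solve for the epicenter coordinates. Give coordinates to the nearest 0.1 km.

(27.8, 58.5)

Distance from S−P lag: d = Δt · v_P v_S / (v_P − v_S) = Δt · (5.62·3.32)/(5.62−3.32) ≈ 8.1123·Δt.
So d_STA_06 = 118.21, d_STA_07 = 95.22, d_STA_08 = 251.04 km.
Circle about each station: (x − 133.0)² + (y − 112.4)² = 118.21²; (x + 50.7)² + (y − 112.4)² = 95.22²; (x + 36.0)² + (y + 184.3)² = 251.04².
Subtracting the STA_06 equation from the STA_07 and STA_08 equations removes the quadratic terms:
-367.4 x + 0.0 y = -10211.75
-338.0 x − 593.4 y = -44107.75
Solving the 2×2 system: x ≈ 27.8, y ≈ 58.5 km.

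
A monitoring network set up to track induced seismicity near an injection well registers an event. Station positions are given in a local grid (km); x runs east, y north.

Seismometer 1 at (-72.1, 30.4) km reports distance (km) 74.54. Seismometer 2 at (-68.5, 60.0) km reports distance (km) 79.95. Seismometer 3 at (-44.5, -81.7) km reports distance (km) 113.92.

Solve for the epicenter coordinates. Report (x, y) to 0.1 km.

Circle about each station: (x + 72.1)² + (y − 30.4)² = 74.54²; (x + 68.5)² + (y − 60.0)² = 79.95²; (x + 44.5)² + (y + 81.7)² = 113.92².
Subtracting pairs of circle equations eliminates x²+y² and gives linear equations (the radical axes):
7.2 x + 59.2 y = 1333.89
55.2 x − 224.2 y = -4888.98
Solving the 2×2 system: x ≈ 2.0, y ≈ 22.3 km.

x ≈ 2.0 km, y ≈ 22.3 km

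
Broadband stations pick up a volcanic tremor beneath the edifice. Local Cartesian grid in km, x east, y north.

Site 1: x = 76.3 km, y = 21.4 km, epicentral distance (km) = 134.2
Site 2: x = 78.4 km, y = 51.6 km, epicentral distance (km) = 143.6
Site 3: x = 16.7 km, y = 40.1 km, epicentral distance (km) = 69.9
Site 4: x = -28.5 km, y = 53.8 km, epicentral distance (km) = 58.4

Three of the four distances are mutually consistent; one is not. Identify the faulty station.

Solve using three stations at a time. Using Site 1, Site 2, Site 4 (subtract circle equations pairwise → linear system) gives (x, y) ≈ (-56.6, 2.6).
Distances from that point to each station vs reported:
  Site 1: calculated 134.2 vs reported 134.2 → residual 0.0 km
  Site 2: calculated 143.6 vs reported 143.6 → residual 0.0 km
  Site 3: calculated 82.3 vs reported 69.9 → residual 12.4 km
  Site 4: calculated 58.4 vs reported 58.4 → residual 0.0 km
Site 1, Site 2, Site 4 are mutually consistent (residuals ≈ 0); Site 3 is off by 12.4 km.

Site 3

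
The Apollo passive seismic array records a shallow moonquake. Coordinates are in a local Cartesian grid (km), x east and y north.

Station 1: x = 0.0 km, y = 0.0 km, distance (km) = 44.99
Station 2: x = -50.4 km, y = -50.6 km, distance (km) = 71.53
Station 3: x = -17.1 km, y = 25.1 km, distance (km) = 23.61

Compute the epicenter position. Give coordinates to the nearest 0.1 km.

Circle about each station: x² + y² = 44.99²; (x + 50.4)² + (y + 50.6)² = 71.53²; (x + 17.1)² + (y − 25.1)² = 23.61².
Subtracting the Station 1 equation from the Station 2 and Station 3 equations removes the quadratic terms:
-100.8 x − 101.2 y = 2008.08
-34.2 x + 50.2 y = 2389.09
Solving the 2×2 system: x ≈ -40.2, y ≈ 20.2 km.
Check against Station 1 (with the unrounded x, y): √(x²+y²) = 44.99 ≈ 44.99 km. ✓

(-40.2, 20.2)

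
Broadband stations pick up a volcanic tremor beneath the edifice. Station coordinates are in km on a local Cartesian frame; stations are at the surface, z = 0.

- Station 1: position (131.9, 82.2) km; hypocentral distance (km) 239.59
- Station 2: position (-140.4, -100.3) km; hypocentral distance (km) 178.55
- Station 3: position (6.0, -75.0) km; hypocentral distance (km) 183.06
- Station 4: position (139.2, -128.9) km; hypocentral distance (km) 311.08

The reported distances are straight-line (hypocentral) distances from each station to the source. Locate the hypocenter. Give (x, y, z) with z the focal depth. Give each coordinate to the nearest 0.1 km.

Each station gives a sphere (x−x_i)² + (y−y_i)² + z² = d_i² (stations at z=0).
Subtracting the Station 1 sphere from Station 2 and Station 3: z² cancels, leaving linear equations in x and y:
-544.6 x − 365.0 y = 31141.07
-251.8 x − 314.4 y = 5398.95
Solving: x ≈ -98.596, y ≈ 61.792 km (keep extra digits for the depth step; rounded: -98.6, 61.8).
Then from the Station 1 sphere: z² = 239.59² − (x − 131.9)² − (y − 82.2)² with x = -98.596, y = 61.792, so z ≈ 62.117 ≈ 62.1 km.
Check against Station 4 (with the unrounded solution): distance 311.08 ≈ 311.08 km. ✓

x ≈ -98.6 km, y ≈ 61.8 km, depth ≈ 62.1 km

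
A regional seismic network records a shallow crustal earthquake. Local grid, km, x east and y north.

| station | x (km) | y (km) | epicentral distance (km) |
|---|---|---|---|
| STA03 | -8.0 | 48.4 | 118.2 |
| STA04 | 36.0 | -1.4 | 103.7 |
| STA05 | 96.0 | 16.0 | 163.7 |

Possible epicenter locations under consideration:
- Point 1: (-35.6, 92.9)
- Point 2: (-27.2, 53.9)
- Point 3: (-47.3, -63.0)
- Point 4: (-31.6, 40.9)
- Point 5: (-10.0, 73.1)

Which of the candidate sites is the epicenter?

For each candidate, compare |candidate − station| to the reported distance:
Point 1: residuals STA03 65.8, STA04 14.7, STA05 11.3 → max 65.8 km
Point 2: residuals STA03 98.2, STA04 19.7, STA05 34.8 → max 98.2 km
Point 3: residuals STA03 0.1, STA04 0.1, STA05 0.1 → max 0.1 km
Point 4: residuals STA03 93.4, STA04 24.0, STA05 33.7 → max 93.4 km
Point 5: residuals STA03 93.4, STA04 16.1, STA05 43.3 → max 93.4 km
Only Point 3 has all residuals ≈ 0.

Point 3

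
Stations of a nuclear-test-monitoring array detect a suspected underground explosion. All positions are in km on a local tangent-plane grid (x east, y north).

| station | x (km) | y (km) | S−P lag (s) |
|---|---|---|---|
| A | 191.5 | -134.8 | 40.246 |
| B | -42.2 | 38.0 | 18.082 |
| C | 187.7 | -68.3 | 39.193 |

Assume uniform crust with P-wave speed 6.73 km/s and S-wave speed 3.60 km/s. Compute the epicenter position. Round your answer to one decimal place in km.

Distance from S−P lag: d = Δt · v_P v_S / (v_P − v_S) = Δt · (6.73·3.60)/(6.73−3.60) ≈ 7.7406·Δt.
So d_A = 311.53, d_B = 139.97, d_C = 303.38 km.
Circle about each station: (x − 191.5)² + (y + 134.8)² = 311.53²; (x + 42.2)² + (y − 38.0)² = 139.97²; (x − 187.7)² + (y + 68.3)² = 303.38².
Subtracting the A equation from the B and C equations removes the quadratic terms:
-467.4 x + 345.6 y = 25840.89
-7.6 x + 133.0 y = -9935.59
Solving the 2×2 system: x ≈ -115.4, y ≈ -81.3 km.

(-115.4, -81.3)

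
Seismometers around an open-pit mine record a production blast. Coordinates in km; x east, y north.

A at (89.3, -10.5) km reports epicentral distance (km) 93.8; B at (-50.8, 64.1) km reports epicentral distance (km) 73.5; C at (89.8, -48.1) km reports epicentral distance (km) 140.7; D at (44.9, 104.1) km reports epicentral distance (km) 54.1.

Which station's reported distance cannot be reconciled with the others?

Solve using three stations at a time. Using A, B, D (subtract circle equations pairwise → linear system) gives (x, y) ≈ (22.1, 55.0).
Distances from that point to each station vs reported:
  A: calculated 93.8 vs reported 93.8 → residual 0.0 km
  B: calculated 73.5 vs reported 73.5 → residual 0.0 km
  C: calculated 123.3 vs reported 140.7 → residual 17.4 km
  D: calculated 54.1 vs reported 54.1 → residual 0.0 km
A, B, D are mutually consistent (residuals ≈ 0); C is off by 17.4 km.

C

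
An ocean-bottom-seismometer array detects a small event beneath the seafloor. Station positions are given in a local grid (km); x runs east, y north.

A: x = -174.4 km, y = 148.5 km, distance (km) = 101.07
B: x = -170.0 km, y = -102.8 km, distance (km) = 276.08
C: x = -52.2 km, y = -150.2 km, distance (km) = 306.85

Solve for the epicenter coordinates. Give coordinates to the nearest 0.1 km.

x ≈ -73.6 km, y ≈ 155.9 km

Circle about each station: (x + 174.4)² + (y − 148.5)² = 101.07²; (x + 170.0)² + (y + 102.8)² = 276.08²; (x + 52.2)² + (y + 150.2)² = 306.85².
Subtracting the A equation from the B and C equations removes the quadratic terms:
8.8 x − 502.6 y = -79004.79
244.4 x − 597.4 y = -111124.51
Solving the 2×2 system: x ≈ -73.6, y ≈ 155.9 km.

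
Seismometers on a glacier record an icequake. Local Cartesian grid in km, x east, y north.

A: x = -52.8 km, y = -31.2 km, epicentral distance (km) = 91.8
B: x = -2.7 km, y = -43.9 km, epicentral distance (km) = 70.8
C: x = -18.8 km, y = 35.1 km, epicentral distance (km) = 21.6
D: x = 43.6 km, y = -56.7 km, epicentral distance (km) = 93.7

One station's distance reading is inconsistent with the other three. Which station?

A

Solve using three stations at a time. Using B, C, D (subtract circle equations pairwise → linear system) gives (x, y) ≈ (1.1, 26.8).
Distances from that point to each station vs reported:
  A: calculated 79.2 vs reported 91.8 → residual 12.6 km
  B: calculated 70.8 vs reported 70.8 → residual 0.0 km
  C: calculated 21.5 vs reported 21.6 → residual 0.1 km
  D: calculated 93.7 vs reported 93.7 → residual 0.0 km
B, C, D are mutually consistent (residuals ≈ 0); A is off by 12.6 km.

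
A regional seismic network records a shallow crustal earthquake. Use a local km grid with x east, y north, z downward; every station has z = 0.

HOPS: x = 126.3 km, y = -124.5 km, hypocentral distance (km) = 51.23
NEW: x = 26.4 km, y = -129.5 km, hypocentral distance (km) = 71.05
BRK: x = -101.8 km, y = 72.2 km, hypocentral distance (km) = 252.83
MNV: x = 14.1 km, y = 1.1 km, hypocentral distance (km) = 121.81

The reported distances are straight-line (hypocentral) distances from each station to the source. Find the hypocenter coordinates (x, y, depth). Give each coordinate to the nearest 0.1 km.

(86.9, -95.4, 15.0)

Each station gives a sphere (x−x_i)² + (y−y_i)² + z² = d_i² (stations at z=0).
Subtracting the HOPS sphere from NEW and BRK: z² cancels, leaving linear equations in x and y:
-199.8 x − 10.0 y = -16408.32
-456.2 x + 393.4 y = -77174.36
Solving: x ≈ 86.899, y ≈ -95.402 km (keep extra digits for the depth step; rounded: 86.9, -95.4).
Then from the HOPS sphere: z² = 51.23² − (x − 126.3)² − (y + 124.5)² with x = 86.899, y = -95.402, so z ≈ 15.013 ≈ 15.0 km.
Check against MNV (with the unrounded solution): distance 121.81 ≈ 121.81 km. ✓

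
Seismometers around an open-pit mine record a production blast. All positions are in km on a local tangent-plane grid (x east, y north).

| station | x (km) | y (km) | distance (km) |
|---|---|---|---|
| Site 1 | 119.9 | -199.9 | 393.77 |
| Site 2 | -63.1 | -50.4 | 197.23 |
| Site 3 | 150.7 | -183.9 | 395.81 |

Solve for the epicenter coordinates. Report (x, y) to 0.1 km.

-66.8 km east, 146.8 km north

Circle about each station: (x − 119.9)² + (y + 199.9)² = 393.77²; (x + 63.1)² + (y + 50.4)² = 197.23²; (x − 150.7)² + (y + 183.9)² = 395.81².
Subtracting the Site 1 equation from the Site 2 and Site 3 equations removes the quadratic terms:
-366.0 x + 299.0 y = 68340.89
61.6 x + 32.0 y = 582.94
Solving the 2×2 system: x ≈ -66.8, y ≈ 146.8 km.
Check against Site 1 (with the unrounded x, y): √((x − 119.9)²+(y + 199.9)²) = 393.77 ≈ 393.77 km. ✓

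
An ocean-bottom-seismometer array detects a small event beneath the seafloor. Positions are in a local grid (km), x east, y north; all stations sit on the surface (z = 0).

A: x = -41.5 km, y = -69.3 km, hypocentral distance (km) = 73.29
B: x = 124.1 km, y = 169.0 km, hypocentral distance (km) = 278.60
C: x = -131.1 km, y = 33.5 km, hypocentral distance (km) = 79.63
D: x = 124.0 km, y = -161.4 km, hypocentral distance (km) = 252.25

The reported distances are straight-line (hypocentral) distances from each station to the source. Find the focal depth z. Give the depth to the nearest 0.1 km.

Each station gives a sphere (x−x_i)² + (y−y_i)² + z² = d_i² (stations at z=0).
Subtracting the A sphere from B and C: z² cancels, leaving linear equations in x and y:
331.2 x + 476.6 y = -34809.47
-179.2 x + 205.6 y = 10815.21
Solving: x ≈ -80.204, y ≈ -17.302 km (keep extra digits for the depth step; rounded: -80.2, -17.3).
Then from the A sphere: z² = 73.29² − (x + 41.5)² − (y + 69.3)² with x = -80.204, y = -17.302, so z ≈ 34.200 ≈ 34.2 km.

depth ≈ 34.2 km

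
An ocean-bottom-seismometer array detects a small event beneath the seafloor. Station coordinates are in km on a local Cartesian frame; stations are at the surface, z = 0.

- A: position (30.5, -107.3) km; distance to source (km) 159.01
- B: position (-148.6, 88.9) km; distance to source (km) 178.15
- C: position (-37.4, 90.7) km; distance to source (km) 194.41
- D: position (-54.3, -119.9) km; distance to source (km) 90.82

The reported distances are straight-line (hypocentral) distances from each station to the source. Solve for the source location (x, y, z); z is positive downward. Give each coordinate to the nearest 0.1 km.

Each station gives a sphere (x−x_i)² + (y−y_i)² + z² = d_i² (stations at z=0).
Subtracting the A sphere from B and C: z² cancels, leaving linear equations in x and y:
-358.2 x + 392.4 y = 11088.39
-135.8 x + 396.0 y = -15329.36
Solving: x ≈ -117.506, y ≈ -79.007 km (keep extra digits for the depth step; rounded: -117.5, -79.0).
Then from the A sphere: z² = 159.01² − (x − 30.5)² − (y + 107.3)² with x = -117.506, y = -79.007, so z ≈ 50.773 ≈ 50.8 km.

x ≈ -117.5 km, y ≈ -79.0 km, depth ≈ 50.8 km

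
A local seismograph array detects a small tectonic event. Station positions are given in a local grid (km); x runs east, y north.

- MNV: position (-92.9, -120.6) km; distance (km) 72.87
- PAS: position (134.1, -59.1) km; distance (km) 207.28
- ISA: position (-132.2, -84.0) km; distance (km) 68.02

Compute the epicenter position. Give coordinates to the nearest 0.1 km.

Circle about each station: (x + 92.9)² + (y + 120.6)² = 72.87²; (x − 134.1)² + (y + 59.1)² = 207.28²; (x + 132.2)² + (y + 84.0)² = 68.02².
Subtracting the MNV equation from the PAS and ISA equations removes the quadratic terms:
454.0 x + 123.0 y = -39354.11
-78.6 x + 73.2 y = 2041.39
Solving the 2×2 system: x ≈ -73.0, y ≈ -50.5 km.

-73.0 km east, -50.5 km north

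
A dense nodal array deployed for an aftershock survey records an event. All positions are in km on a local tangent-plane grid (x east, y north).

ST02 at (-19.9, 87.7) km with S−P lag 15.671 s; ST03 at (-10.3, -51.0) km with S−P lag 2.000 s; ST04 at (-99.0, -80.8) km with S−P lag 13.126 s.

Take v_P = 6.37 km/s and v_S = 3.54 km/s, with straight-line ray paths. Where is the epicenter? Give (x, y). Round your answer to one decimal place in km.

Distance from S−P lag: d = Δt · v_P v_S / (v_P − v_S) = Δt · (6.37·3.54)/(6.37−3.54) ≈ 7.9681·Δt.
So d_ST02 = 124.87, d_ST03 = 15.94, d_ST04 = 104.59 km.
Circle about each station: (x + 19.9)² + (y − 87.7)² = 124.87²; (x + 10.3)² + (y + 51.0)² = 15.94²; (x + 99.0)² + (y + 80.8)² = 104.59².
Subtracting the ST02 equation from the ST03 and ST04 equations removes the quadratic terms:
19.2 x − 277.4 y = 9958.22
-158.2 x − 337.0 y = 12895.79
Solving the 2×2 system: x ≈ -4.4, y ≈ -36.2 km.

(-4.4, -36.2)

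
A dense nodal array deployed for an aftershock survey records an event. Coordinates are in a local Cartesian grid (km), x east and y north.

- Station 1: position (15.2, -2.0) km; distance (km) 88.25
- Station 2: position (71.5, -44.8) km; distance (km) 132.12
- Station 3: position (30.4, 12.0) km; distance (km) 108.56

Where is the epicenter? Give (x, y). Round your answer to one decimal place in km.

-60.6 km east, -47.2 km north

Circle about each station: (x − 15.2)² + (y + 2.0)² = 88.25²; (x − 71.5)² + (y + 44.8)² = 132.12²; (x − 30.4)² + (y − 12.0)² = 108.56².
Subtracting the Station 1 equation from the Station 2 and Station 3 equations removes the quadratic terms:
112.6 x − 85.6 y = -2783.38
30.4 x + 28.0 y = -3164.09
Solving the 2×2 system: x ≈ -60.6, y ≈ -47.2 km.
Check against Station 1 (with the unrounded x, y): √((x − 15.2)²+(y + 2.0)²) = 88.26 ≈ 88.25 km. ✓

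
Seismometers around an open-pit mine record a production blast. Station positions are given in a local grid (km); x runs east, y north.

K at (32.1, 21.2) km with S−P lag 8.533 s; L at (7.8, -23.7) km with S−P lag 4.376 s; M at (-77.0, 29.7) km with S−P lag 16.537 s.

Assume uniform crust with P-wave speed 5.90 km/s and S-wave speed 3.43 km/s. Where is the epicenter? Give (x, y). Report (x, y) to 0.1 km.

Distance from S−P lag: d = Δt · v_P v_S / (v_P − v_S) = Δt · (5.90·3.43)/(5.90−3.43) ≈ 8.1931·Δt.
So d_K = 69.91, d_L = 35.85, d_M = 135.49 km.
Circle about each station: (x − 32.1)² + (y − 21.2)² = 69.91²; (x − 7.8)² + (y + 23.7)² = 35.85²; (x + 77.0)² + (y − 29.7)² = 135.49².
Subtracting the K equation from the L and M equations removes the quadratic terms:
-48.6 x − 89.8 y = 2744.87
-218.2 x + 17.0 y = -8138.89
Solving the 2×2 system: x ≈ 33.5, y ≈ -48.7 km.

(33.5, -48.7)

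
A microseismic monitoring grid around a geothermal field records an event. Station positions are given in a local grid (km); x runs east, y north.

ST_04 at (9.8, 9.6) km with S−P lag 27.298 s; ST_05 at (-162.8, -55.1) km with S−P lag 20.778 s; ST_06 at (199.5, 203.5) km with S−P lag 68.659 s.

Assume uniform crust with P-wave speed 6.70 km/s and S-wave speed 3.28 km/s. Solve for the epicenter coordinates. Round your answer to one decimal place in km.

-67.0 km east, -148.1 km north

Distance from S−P lag: d = Δt · v_P v_S / (v_P − v_S) = Δt · (6.70·3.28)/(6.70−3.28) ≈ 6.4257·Δt.
So d_ST_04 = 175.41, d_ST_05 = 133.51, d_ST_06 = 441.18 km.
Circle about each station: (x − 9.8)² + (y − 9.6)² = 175.41²; (x + 162.8)² + (y + 55.1)² = 133.51²; (x − 199.5)² + (y − 203.5)² = 441.18².
Subtracting the ST_04 equation from the ST_05 and ST_06 equations removes the quadratic terms:
-345.2 x − 129.4 y = 42295.40
379.4 x + 387.8 y = -82846.82
Solving the 2×2 system: x ≈ -67.0, y ≈ -148.1 km.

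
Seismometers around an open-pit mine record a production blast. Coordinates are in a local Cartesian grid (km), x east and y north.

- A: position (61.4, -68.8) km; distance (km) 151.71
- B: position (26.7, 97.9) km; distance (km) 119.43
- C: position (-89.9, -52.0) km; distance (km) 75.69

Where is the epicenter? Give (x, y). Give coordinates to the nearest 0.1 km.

Circle about each station: (x − 61.4)² + (y + 68.8)² = 151.71²; (x − 26.7)² + (y − 97.9)² = 119.43²; (x + 89.9)² + (y + 52.0)² = 75.69².
Subtracting the A equation from the B and C equations removes the quadratic terms:
-69.4 x + 333.4 y = 10546.30
-302.6 x + 33.6 y = 19569.56
Solving the 2×2 system: x ≈ -62.6, y ≈ 18.6 km.

x ≈ -62.6 km, y ≈ 18.6 km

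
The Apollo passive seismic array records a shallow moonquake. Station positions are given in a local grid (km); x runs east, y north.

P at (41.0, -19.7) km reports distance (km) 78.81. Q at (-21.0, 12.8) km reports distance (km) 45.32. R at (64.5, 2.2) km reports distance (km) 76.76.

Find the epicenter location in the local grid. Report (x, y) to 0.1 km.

4.6 km east, 50.2 km north

Circle about each station: (x − 41.0)² + (y + 19.7)² = 78.81²; (x + 21.0)² + (y − 12.8)² = 45.32²; (x − 64.5)² + (y − 2.2)² = 76.76².
Subtracting pairs of circle equations eliminates x²+y² and gives linear equations (the radical axes):
-124.0 x + 65.0 y = 2692.86
47.0 x + 43.8 y = 2414.92
Solving the 2×2 system: x ≈ 4.6, y ≈ 50.2 km.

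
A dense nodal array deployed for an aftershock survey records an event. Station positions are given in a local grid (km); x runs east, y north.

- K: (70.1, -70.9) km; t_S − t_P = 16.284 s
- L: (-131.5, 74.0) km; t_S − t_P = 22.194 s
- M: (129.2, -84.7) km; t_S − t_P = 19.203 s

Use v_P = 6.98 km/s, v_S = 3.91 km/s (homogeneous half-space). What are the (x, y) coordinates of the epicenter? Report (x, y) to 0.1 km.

Distance from S−P lag: d = Δt · v_P v_S / (v_P − v_S) = Δt · (6.98·3.91)/(6.98−3.91) ≈ 8.8898·Δt.
So d_K = 144.76, d_L = 197.30, d_M = 170.71 km.
Circle about each station: (x − 70.1)² + (y + 70.9)² = 144.76²; (x + 131.5)² + (y − 74.0)² = 197.30²; (x − 129.2)² + (y + 84.7)² = 170.71².
Subtracting the K equation from the L and M equations removes the quadratic terms:
-403.2 x + 289.8 y = -5144.40
118.2 x − 27.6 y = 5739.46
Solving the 2×2 system: x ≈ 65.8, y ≈ 73.8 km.

(65.8, 73.8)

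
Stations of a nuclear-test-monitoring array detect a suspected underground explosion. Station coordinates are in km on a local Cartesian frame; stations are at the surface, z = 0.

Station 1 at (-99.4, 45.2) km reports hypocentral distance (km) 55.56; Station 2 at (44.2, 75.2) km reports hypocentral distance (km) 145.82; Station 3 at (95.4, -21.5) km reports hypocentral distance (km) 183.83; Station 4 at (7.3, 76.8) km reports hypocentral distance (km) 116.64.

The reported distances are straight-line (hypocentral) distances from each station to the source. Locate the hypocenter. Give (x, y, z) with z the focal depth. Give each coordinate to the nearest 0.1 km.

x ≈ -80.8 km, y ≈ 11.9 km, depth ≈ 40.4 km

Each station gives a sphere (x−x_i)² + (y−y_i)² + z² = d_i² (stations at z=0).
Subtracting the Station 1 sphere from Station 2 and Station 3: z² cancels, leaving linear equations in x and y:
287.2 x + 60.0 y = -22491.28
389.6 x − 133.4 y = -33066.55
Solving: x ≈ -80.798, y ≈ 11.900 km (keep extra digits for the depth step; rounded: -80.8, 11.9).
Then from the Station 1 sphere: z² = 55.56² − (x + 99.4)² − (y − 45.2)² with x = -80.798, y = 11.900, so z ≈ 40.398 ≈ 40.4 km.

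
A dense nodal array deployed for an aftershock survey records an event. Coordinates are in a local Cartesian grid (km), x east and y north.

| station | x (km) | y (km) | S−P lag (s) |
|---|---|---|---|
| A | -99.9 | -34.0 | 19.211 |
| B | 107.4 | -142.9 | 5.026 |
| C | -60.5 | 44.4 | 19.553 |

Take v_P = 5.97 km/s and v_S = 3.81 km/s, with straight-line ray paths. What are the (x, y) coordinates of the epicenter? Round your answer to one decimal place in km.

x ≈ 94.0 km, y ≈ -91.7 km

Distance from S−P lag: d = Δt · v_P v_S / (v_P − v_S) = Δt · (5.97·3.81)/(5.97−3.81) ≈ 10.5304·Δt.
So d_A = 202.30, d_B = 52.93, d_C = 205.90 km.
Circle about each station: (x + 99.9)² + (y + 34.0)² = 202.30²; (x − 107.4)² + (y + 142.9)² = 52.93²; (x + 60.5)² + (y − 44.4)² = 205.90².
Subtracting the A equation from the B and C equations removes the quadratic terms:
414.6 x − 217.8 y = 58942.87
78.8 x + 156.8 y = -6973.92
Solving the 2×2 system: x ≈ 94.0, y ≈ -91.7 km.
Check against A (with the unrounded x, y): √((x + 99.9)²+(y + 34.0)²) = 202.30 ≈ 202.30 km. ✓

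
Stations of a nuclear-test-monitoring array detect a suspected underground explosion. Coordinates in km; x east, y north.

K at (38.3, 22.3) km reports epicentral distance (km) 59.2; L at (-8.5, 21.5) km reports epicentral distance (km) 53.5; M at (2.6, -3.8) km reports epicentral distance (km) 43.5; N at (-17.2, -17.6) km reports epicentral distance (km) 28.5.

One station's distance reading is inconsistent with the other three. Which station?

Solve using three stations at a time. Using K, L, N (subtract circle equations pairwise → linear system) gives (x, y) ≈ (8.9, -29.1).
Distances from that point to each station vs reported:
  K: calculated 59.2 vs reported 59.2 → residual 0.0 km
  L: calculated 53.5 vs reported 53.5 → residual 0.0 km
  M: calculated 26.1 vs reported 43.5 → residual 17.4 km
  N: calculated 28.5 vs reported 28.5 → residual 0.0 km
K, L, N are mutually consistent (residuals ≈ 0); M is off by 17.4 km.

M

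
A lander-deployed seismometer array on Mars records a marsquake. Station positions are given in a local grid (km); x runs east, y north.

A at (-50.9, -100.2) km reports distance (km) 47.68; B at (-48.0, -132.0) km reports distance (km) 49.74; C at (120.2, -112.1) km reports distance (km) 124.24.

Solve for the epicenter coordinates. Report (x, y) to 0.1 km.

Circle about each station: (x + 50.9)² + (y + 100.2)² = 47.68²; (x + 48.0)² + (y + 132.0)² = 49.74²; (x − 120.2)² + (y + 112.1)² = 124.24².
Subtracting pairs of circle equations eliminates x²+y² and gives linear equations (the radical axes):
5.8 x − 63.6 y = 6896.46
342.2 x − 23.8 y = 1221.40
Solving the 2×2 system: x ≈ -4.0, y ≈ -108.8 km.

-4.0 km east, -108.8 km north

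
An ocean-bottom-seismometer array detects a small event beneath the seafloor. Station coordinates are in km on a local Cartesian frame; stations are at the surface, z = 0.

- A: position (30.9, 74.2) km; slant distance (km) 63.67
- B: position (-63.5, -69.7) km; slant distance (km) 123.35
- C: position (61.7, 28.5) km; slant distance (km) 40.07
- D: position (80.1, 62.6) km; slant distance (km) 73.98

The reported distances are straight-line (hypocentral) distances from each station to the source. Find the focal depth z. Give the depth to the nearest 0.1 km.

depth ≈ 13.7 km

Each station gives a sphere (x−x_i)² + (y−y_i)² + z² = d_i² (stations at z=0).
Subtracting the A sphere from B and C: z² cancels, leaving linear equations in x and y:
-188.8 x − 287.8 y = -8731.46
61.6 x − 91.4 y = 606.95
Solving: x ≈ 27.805, y ≈ 12.099 km (keep extra digits for the depth step; rounded: 27.8, 12.1).
Then from the A sphere: z² = 63.67² − (x − 30.9)² − (y − 74.2)² with x = 27.805, y = 12.099, so z ≈ 13.702 ≈ 13.7 km.
Check against D (with the unrounded solution): distance 73.98 ≈ 73.98 km. ✓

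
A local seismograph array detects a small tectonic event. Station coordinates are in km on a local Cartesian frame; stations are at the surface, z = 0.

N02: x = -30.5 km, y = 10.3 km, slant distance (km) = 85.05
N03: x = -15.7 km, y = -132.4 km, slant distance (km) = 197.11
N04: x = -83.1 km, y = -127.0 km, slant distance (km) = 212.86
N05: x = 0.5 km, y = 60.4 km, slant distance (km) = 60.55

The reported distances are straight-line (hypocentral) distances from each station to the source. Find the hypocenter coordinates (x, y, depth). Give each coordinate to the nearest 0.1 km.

x ≈ 13.2 km, y ≈ 53.5 km, depth ≈ 58.8 km

Each station gives a sphere (x−x_i)² + (y−y_i)² + z² = d_i² (stations at z=0).
Subtracting the N02 sphere from N03 and N04: z² cancels, leaving linear equations in x and y:
29.6 x − 285.4 y = -14878.94
-105.2 x − 274.6 y = -16077.61
Solving: x ≈ 13.179, y ≈ 53.500 km (keep extra digits for the depth step; rounded: 13.2, 53.5).
Then from the N02 sphere: z² = 85.05² − (x + 30.5)² − (y − 10.3)² with x = 13.179, y = 53.500, so z ≈ 58.817 ≈ 58.8 km.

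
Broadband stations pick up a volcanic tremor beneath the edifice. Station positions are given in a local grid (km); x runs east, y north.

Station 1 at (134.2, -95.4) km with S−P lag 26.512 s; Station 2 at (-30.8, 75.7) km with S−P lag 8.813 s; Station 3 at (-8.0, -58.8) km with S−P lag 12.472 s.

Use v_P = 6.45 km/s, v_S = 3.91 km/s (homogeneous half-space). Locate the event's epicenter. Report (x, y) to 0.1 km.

Distance from S−P lag: d = Δt · v_P v_S / (v_P − v_S) = Δt · (6.45·3.91)/(6.45−3.91) ≈ 9.9289·Δt.
So d_Station 1 = 263.24, d_Station 2 = 87.50, d_Station 3 = 123.83 km.
Circle about each station: (x − 134.2)² + (y + 95.4)² = 263.24²; (x + 30.8)² + (y − 75.7)² = 87.50²; (x + 8.0)² + (y + 58.8)² = 123.83².
Subtracting the Station 1 equation from the Station 2 and Station 3 equations removes the quadratic terms:
-330.0 x + 342.2 y = 41207.38
-284.4 x + 73.2 y = 30372.07
Solving the 2×2 system: x ≈ -100.8, y ≈ 23.2 km.

(-100.8, 23.2)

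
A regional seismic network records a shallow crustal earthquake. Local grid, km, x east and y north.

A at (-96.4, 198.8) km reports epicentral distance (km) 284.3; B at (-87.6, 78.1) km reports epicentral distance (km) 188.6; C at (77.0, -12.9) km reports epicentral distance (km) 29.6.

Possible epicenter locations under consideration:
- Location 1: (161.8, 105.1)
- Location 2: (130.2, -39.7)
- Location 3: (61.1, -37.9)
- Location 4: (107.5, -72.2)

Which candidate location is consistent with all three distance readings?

Location 3

For each candidate, compare |candidate − station| to the reported distance:
Location 1: residuals A 9.6, B 62.3, C 115.7 → max 115.7 km
Location 2: residuals A 44.7, B 59.0, C 30.0 → max 59.0 km
Location 3: residuals A 0.0, B 0.0, C 0.0 → max 0.0 km
Location 4: residuals A 54.8, B 57.7, C 37.1 → max 57.7 km
Only Location 3 has all residuals ≈ 0.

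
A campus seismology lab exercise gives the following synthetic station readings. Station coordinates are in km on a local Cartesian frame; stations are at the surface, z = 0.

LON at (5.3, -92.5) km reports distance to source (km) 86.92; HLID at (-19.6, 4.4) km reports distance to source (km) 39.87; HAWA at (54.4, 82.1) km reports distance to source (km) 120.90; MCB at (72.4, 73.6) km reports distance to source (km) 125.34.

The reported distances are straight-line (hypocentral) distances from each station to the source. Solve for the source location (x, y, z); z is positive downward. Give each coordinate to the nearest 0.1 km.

Each station gives a sphere (x−x_i)² + (y−y_i)² + z² = d_i² (stations at z=0).
Subtracting the LON sphere from HLID and HAWA: z² cancels, leaving linear equations in x and y:
-49.8 x + 193.8 y = -2215.35
98.2 x + 349.2 y = -5946.29
Solving: x ≈ -10.400, y ≈ -14.104 km (keep extra digits for the depth step; rounded: -10.4, -14.1).
Then from the LON sphere: z² = 86.92² − (x − 5.3)² − (y + 92.5)² with x = -10.400, y = -14.104, so z ≈ 34.098 ≈ 34.1 km.

(-10.4, -14.1, 34.1)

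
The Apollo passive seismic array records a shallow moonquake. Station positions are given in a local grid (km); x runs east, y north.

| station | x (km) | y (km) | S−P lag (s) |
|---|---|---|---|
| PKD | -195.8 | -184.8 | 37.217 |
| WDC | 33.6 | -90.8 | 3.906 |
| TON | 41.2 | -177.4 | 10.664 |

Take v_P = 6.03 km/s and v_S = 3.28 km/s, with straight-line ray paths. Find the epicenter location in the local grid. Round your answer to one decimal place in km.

x ≈ 59.0 km, y ≈ -102.8 km

Distance from S−P lag: d = Δt · v_P v_S / (v_P − v_S) = Δt · (6.03·3.28)/(6.03−3.28) ≈ 7.1921·Δt.
So d_PKD = 267.67, d_WDC = 28.09, d_TON = 76.70 km.
Circle about each station: (x + 195.8)² + (y + 184.8)² = 267.67²; (x − 33.6)² + (y + 90.8)² = 28.09²; (x − 41.2)² + (y + 177.4)² = 76.70².
Subtracting the PKD equation from the WDC and TON equations removes the quadratic terms:
458.8 x + 188.0 y = 7743.10
474.0 x + 14.8 y = 26443.86
Solving the 2×2 system: x ≈ 59.0, y ≈ -102.8 km.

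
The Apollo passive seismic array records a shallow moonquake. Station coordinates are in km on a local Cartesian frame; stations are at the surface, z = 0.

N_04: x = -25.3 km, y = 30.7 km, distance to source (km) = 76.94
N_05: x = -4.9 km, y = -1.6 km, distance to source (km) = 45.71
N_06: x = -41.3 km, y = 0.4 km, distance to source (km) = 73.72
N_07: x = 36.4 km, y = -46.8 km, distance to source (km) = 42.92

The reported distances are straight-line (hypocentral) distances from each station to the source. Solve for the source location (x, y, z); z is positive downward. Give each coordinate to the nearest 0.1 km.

(21.7, -21.5, 31.4)

Each station gives a sphere (x−x_i)² + (y−y_i)² + z² = d_i² (stations at z=0).
Subtracting the N_04 sphere from N_05 and N_06: z² cancels, leaving linear equations in x and y:
40.8 x − 64.6 y = 2274.35
-32.0 x − 60.6 y = 608.40
Solving: x ≈ 21.703, y ≈ -21.500 km (keep extra digits for the depth step; rounded: 21.7, -21.5).
Then from the N_04 sphere: z² = 76.94² − (x + 25.3)² − (y − 30.7)² with x = 21.703, y = -21.500, so z ≈ 31.395 ≈ 31.4 km.
Check against N_07 (with the unrounded solution): distance 42.92 ≈ 42.92 km. ✓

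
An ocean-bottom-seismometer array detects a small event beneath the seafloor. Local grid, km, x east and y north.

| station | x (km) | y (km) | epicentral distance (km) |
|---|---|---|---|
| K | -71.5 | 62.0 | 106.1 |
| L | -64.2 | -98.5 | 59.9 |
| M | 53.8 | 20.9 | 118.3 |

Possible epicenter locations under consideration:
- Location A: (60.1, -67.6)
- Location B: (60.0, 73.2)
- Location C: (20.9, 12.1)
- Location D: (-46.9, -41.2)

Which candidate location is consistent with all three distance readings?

For each candidate, compare |candidate − station| to the reported distance:
Location A: residuals K 78.6, L 68.2, M 29.6 → max 78.6 km
Location B: residuals K 25.9, L 152.0, M 65.6 → max 152.0 km
Location C: residuals K 1.1, L 79.7, M 84.2 → max 84.2 km
Location D: residuals K 0.0, L 0.0, M 0.0 → max 0.0 km
Only Location D has all residuals ≈ 0.

Location D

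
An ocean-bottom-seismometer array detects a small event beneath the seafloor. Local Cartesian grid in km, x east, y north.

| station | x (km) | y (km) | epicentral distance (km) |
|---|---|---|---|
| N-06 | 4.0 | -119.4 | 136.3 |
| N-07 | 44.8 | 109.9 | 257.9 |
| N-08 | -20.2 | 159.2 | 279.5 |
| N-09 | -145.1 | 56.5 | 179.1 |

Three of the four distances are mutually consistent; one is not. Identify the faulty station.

Solve using three stations at a time. Using N-07, N-08, N-09 (subtract circle equations pairwise → linear system) gives (x, y) ≈ (-85.8, -112.5).
Distances from that point to each station vs reported:
  N-06: calculated 90.1 vs reported 136.3 → residual 46.2 km
  N-07: calculated 257.9 vs reported 257.9 → residual 0.0 km
  N-08: calculated 279.5 vs reported 279.5 → residual 0.0 km
  N-09: calculated 179.1 vs reported 179.1 → residual 0.0 km
N-07, N-08, N-09 are mutually consistent (residuals ≈ 0); N-06 is off by 46.2 km.

N-06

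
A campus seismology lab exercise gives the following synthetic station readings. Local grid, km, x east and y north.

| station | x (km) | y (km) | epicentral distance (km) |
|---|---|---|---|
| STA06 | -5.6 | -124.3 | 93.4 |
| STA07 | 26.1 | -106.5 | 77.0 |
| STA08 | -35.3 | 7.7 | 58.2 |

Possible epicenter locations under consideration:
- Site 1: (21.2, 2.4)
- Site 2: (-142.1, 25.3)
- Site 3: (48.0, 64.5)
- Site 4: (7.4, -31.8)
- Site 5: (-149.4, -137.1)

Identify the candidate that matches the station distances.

Site 4

For each candidate, compare |candidate − station| to the reported distance:
Site 1: residuals STA06 36.1, STA07 32.0, STA08 1.5 → max 36.1 km
Site 2: residuals STA06 109.1, STA07 136.7, STA08 50.0 → max 136.7 km
Site 3: residuals STA06 102.9, STA07 95.4, STA08 42.6 → max 102.9 km
Site 4: residuals STA06 0.0, STA07 0.0, STA08 0.0 → max 0.0 km
Site 5: residuals STA06 51.0, STA07 101.1, STA08 126.2 → max 126.2 km
Only Site 4 has all residuals ≈ 0.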